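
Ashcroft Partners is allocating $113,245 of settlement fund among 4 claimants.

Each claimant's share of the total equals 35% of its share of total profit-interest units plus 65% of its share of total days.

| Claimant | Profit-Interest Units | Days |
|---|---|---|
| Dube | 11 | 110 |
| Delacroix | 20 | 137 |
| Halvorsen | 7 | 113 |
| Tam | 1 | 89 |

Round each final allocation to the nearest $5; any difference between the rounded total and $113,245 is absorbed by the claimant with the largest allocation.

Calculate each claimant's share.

Dube: $29,215 | Delacroix: $42,785 | Halvorsen: $25,640 | Tam: $15,605

Totals — profit-interest units 39, days 449.
Blended shares (35% profit-interest units + 65% days): Dube 0.2580; Delacroix 0.3778; Halvorsen 0.2264; Tam 0.1378.
Pro-rata amounts: Dube 29,212.76; Delacroix 42,785.86; Halvorsen 25,639.38; Tam 15,607.00.
After rounding ($5): Dube $29,215; Delacroix $42,785; Halvorsen $25,640; Tam $15,605. Sum = $113,245.
Sum already equals the total — no adjustment.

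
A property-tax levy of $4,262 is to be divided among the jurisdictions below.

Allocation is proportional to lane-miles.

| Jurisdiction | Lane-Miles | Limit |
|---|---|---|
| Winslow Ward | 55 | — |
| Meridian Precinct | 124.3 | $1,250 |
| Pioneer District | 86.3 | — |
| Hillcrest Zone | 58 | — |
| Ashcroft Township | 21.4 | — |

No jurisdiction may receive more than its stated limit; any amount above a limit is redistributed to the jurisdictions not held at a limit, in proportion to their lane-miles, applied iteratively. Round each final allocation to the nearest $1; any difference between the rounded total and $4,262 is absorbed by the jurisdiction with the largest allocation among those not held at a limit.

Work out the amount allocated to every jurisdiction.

Sum of lane-miles: 345.
Pro-rata shares before constraints: Winslow Ward 679.45; Meridian Precinct 1,535.56; Pioneer District 1,066.12; Hillcrest Zone 716.51; Ashcroft Township 264.37.
Capped: Meridian Precinct ($1,250); residual $3,012 reallocated over remaining lane-miles 220.7.
Shares after redistribution: Winslow Ward 750.61 → $751; Pioneer District 1,177.78 → $1,178; Hillcrest Zone 791.55 → $792; Ashcroft Township 292.06 → $292.
Rounding difference −$1 applied to Pioneer District → $1,177.

Winslow Ward: $751; Meridian Precinct: $1,250; Pioneer District: $1,177; Hillcrest Zone: $792; Ashcroft Township: $292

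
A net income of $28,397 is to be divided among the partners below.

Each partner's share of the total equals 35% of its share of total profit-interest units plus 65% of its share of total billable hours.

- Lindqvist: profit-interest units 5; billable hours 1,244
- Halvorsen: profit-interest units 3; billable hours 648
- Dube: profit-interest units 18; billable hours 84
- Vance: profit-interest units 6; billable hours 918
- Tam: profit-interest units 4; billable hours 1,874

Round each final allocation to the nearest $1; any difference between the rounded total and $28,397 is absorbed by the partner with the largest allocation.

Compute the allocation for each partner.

Lindqvist: $6,196; Halvorsen: $3,337; Dube: $5,295; Vance: $5,210; Tam: $8,359

Totals — profit-interest units 36, billable hours 4,768.
Combined weights (35% profit-interest units + 65% billable hours): Lindqvist 0.2182; Halvorsen 0.1175; Dube 0.1865; Vance 0.1835; Tam 0.2944.
Unrounded shares: Lindqvist 6,196.23; Halvorsen 3,336.81; Dube 5,294.66; Vance 5,210.29; Tam 8,359.02.
After rounding ($1): Lindqvist $6,196; Halvorsen $3,337; Dube $5,295; Vance $5,210; Tam $8,359. Sum = $28,397.
No rounding difference to absorb.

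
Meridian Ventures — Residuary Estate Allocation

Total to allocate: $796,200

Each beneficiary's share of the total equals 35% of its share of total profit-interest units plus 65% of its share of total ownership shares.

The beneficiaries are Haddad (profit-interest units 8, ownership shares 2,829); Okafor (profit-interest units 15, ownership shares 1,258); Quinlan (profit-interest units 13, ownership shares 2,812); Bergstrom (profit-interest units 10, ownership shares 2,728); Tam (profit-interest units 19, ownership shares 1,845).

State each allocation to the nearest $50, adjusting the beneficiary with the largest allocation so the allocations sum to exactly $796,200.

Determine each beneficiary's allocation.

Haddad: $161,900 · Okafor: $121,050 · Quinlan: $182,600 · Bergstrom: $165,950 · Tam: $164,700

Totals — profit-interest units 65, ownership shares 11,472.
Combined weights (35% profit-interest units + 65% ownership shares): Haddad 0.2034; Okafor 0.1520; Quinlan 0.2293; Bergstrom 0.2084; Tam 0.2068.
Pro-rata amounts: Haddad 161,920.96; Okafor 121,059.92; Quinlan 182,590.20; Bergstrom 165,939.07; Tam 164,689.85.
At nearest $50: Haddad $161,900; Okafor $121,050; Quinlan $182,600; Bergstrom $165,950; Tam $164,700. Sum = $796,200.
No rounding difference to absorb.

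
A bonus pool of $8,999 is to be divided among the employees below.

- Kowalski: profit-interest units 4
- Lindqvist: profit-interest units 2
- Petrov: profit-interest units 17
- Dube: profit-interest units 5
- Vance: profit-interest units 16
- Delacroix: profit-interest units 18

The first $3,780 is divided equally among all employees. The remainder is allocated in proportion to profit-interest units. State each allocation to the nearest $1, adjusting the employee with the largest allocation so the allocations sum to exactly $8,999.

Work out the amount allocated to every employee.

Kowalski: $967 | Lindqvist: $798 | Petrov: $2,061 | Dube: $1,051 | Vance: $1,977 | Delacroix: $2,145

$3,780 shared equally gives $630 per employee.
Remainder $5,219 by profit-interest units (total 62): Kowalski 336.71 → $337; Lindqvist 168.35 → $168; Petrov 1,431.02 → $1,431; Dube 420.89 → $421; Vance 1,346.84 → $1,347; Delacroix 1,515.19 → $1,515.
Totals: Kowalski $630 + $337 = $967; Lindqvist $630 + $168 = $798; Petrov $630 + $1,431 = $2,061; Dube $630 + $421 = $1,051; Vance $630 + $1,347 = $1,977; Delacroix $630 + $1,515 = $2,145.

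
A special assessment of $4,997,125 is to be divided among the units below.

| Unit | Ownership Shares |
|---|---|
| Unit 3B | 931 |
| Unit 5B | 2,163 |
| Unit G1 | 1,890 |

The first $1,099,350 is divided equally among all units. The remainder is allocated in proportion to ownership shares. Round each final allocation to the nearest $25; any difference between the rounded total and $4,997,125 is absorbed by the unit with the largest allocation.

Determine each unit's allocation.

Equal tier: $1,099,350 ÷ 3 = $366,450 apiece.
Remainder $3,897,775 by ownership shares (total 4,984): Unit 3B 728,095.61 → $728,100; Unit 5B 1,691,590.55 → $1,691,600; Unit G1 1,478,088.83 → $1,478,100.
Rounding difference −$25 on remainder applied to Unit 5B.
Totals: Unit 3B $366,450 + $728,100 = $1,094,550; Unit 5B $366,450 + $1,691,575 = $2,058,025; Unit G1 $366,450 + $1,478,100 = $1,844,550.

Unit 3B: $1,094,550 | Unit 5B: $2,058,025 | Unit G1: $1,844,550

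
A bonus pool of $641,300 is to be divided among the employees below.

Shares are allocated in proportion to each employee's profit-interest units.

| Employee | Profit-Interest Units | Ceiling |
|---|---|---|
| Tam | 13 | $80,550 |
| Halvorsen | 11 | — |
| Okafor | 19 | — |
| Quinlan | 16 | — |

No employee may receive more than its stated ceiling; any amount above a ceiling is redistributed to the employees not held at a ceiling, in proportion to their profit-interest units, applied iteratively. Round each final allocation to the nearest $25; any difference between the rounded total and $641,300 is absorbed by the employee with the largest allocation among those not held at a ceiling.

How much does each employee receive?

Sum of profit-interest units: 59.
Unconstrained shares: Tam 141,303.39; Halvorsen 119,564.41; Okafor 206,520.34; Quinlan 173,911.86.
Held at cap: Tam ($80,550); remaining pool $560,750 reallocated over remaining profit-interest units 46.
Shares after redistribution: Halvorsen 134,092.39 → $134,100; Okafor 231,614.13 → $231,625; Quinlan 195,043.48 → $195,050.
Rounding difference −$25 applied to Okafor → $231,600.

Tam: $80,550; Halvorsen: $134,100; Okafor: $231,600; Quinlan: $195,050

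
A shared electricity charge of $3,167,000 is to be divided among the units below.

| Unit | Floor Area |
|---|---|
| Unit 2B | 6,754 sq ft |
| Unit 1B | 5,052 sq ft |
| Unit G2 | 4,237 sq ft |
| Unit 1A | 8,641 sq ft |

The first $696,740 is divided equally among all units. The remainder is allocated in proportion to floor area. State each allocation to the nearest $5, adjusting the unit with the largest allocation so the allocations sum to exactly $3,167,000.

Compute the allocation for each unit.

Unit 2B: $850,095 | Unit 1B: $679,765 | Unit G2: $598,205 | Unit 1A: $1,038,935

$696,740 shared equally gives $174,185 per unit.
Remainder $2,470,260 by floor area (total 24,684): Unit 2B 675,908.93 → $675,910; Unit 1B 505,580.68 → $505,580; Unit G2 424,019.27 → $424,020; Unit 1A 864,751.12 → $864,750.
Totals: Unit 2B $174,185 + $675,910 = $850,095; Unit 1B $174,185 + $505,580 = $679,765; Unit G2 $174,185 + $424,020 = $598,205; Unit 1A $174,185 + $864,750 = $1,038,935.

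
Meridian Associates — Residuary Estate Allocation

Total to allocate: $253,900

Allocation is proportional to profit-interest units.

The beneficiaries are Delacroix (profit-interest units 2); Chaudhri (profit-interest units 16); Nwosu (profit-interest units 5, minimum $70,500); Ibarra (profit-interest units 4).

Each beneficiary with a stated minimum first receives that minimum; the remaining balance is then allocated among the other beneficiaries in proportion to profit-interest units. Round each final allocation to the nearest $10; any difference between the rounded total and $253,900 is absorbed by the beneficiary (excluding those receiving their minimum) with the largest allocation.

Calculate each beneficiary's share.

Delacroix: $16,670 | Chaudhri: $133,380 | Nwosu: $70,500 | Ibarra: $33,350

Fund the minimums — Nwosu $70,500. Residual $183,400.
Residual split over remaining profit-interest units 22: Delacroix 16,672.73 → $16,670; Chaudhri 133,381.82 → $133,380; Ibarra 33,345.45 → $33,350.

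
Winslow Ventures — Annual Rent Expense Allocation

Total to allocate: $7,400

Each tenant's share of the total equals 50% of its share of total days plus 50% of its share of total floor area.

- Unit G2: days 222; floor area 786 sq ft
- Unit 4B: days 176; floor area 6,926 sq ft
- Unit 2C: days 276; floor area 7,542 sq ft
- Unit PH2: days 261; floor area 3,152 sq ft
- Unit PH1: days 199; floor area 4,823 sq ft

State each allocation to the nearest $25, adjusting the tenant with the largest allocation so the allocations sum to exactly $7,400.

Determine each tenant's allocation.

Unit G2: $850; Unit 4B: $1,675; Unit 2C: $2,100; Unit PH2: $1,350; Unit PH1: $1,425

Days total 1,134; floor area total 23,229.
Blended shares (50% days + 50% floor area): Unit G2 0.1148; Unit 4B 0.2267; Unit 2C 0.2840; Unit PH2 0.1829; Unit PH1 0.1916.
Proportional shares: Unit G2 849.54; Unit 4B 1,677.45; Unit 2C 2,101.85; Unit PH2 1,353.65; Unit PH1 1,417.52.
After rounding ($25): Unit G2 $850; Unit 4B $1,675; Unit 2C $2,100; Unit PH2 $1,350; Unit PH1 $1,425. Sum = $7,400.
Rounded total matches; no reconciliation needed.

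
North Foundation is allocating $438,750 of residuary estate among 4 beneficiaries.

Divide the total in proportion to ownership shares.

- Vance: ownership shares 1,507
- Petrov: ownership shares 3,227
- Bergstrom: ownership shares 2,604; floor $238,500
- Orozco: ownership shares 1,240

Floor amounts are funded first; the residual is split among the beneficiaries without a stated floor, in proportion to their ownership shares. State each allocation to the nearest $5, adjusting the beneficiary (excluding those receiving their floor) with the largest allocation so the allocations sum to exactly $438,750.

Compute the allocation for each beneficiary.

Guaranteed amounts: Bergstrom $238,500. Balance $200,250.
Balance split over remaining ownership shares 5,974: Vance 50,515.02 → $50,515; Petrov 108,169.86 → $108,170; Orozco 41,565.12 → $41,565.

Vance: $50,515 | Petrov: $108,170 | Bergstrom: $238,500 | Orozco: $41,565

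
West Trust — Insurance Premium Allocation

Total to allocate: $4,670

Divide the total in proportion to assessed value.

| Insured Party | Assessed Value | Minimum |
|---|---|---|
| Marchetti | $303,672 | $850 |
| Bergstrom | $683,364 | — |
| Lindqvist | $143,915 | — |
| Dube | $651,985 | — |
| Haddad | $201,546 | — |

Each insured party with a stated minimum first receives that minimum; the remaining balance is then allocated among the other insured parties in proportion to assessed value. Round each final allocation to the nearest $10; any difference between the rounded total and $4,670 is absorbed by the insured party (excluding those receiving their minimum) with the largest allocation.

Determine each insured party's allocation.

Fund the minimums — Marchetti $850. Remaining pool $3,820.
Remaining pool split over remaining assessed value 1,680,810: Bergstrom 1,553.09 → $1,550; Lindqvist 327.08 → $330; Dube 1,481.78 → $1,480; Haddad 458.06 → $460.

Marchetti: $850; Bergstrom: $1,550; Lindqvist: $330; Dube: $1,480; Haddad: $460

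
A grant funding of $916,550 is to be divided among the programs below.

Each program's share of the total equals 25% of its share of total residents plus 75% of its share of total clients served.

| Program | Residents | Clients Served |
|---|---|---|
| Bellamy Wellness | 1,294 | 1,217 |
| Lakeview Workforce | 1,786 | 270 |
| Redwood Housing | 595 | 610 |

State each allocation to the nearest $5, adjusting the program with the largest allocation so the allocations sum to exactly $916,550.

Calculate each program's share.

Bellamy Wellness: $479,625; Lakeview Workforce: $199,865; Redwood Housing: $237,060

Totals — residents 3,675, clients served 2,097.
Combined weights (25% residents + 75% clients served): Bellamy Wellness 0.5233; Lakeview Workforce 0.2181; Redwood Housing 0.2586.
Pro-rata amounts: Bellamy Wellness 479,623.17; Lakeview Workforce 199,865.75; Redwood Housing 237,061.08.
Rounded to nearest $5: Bellamy Wellness $479,625; Lakeview Workforce $199,865; Redwood Housing $237,060. Sum = $916,550.
Rounded total matches; no reconciliation needed.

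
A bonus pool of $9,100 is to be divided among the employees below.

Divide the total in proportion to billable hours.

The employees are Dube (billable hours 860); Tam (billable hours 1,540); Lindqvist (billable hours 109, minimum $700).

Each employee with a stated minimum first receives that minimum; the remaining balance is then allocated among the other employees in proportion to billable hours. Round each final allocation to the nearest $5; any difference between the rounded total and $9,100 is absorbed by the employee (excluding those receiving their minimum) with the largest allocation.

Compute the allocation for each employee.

Dube: $3,010 | Tam: $5,390 | Lindqvist: $700

Minimums first: Lindqvist $700. Remaining pool $8,400.
Remaining pool split over remaining billable hours 2,400: Dube 3,010.00 → $3,010; Tam 5,390.00 → $5,390.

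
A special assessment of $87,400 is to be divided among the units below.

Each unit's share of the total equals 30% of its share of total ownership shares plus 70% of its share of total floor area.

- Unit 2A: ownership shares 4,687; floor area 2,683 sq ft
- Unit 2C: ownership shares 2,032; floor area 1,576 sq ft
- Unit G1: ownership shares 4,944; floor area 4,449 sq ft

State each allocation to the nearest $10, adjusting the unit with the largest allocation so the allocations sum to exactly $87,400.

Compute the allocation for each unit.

Unit 2A: $29,390 | Unit 2C: $15,640 | Unit G1: $42,370

Totals — ownership shares 11,663, floor area 8,708.
Combined weights (30% ownership shares + 70% floor area): Unit 2A 0.3362; Unit 2C 0.1790; Unit G1 0.4848.
Raw shares: Unit 2A 29,387.03; Unit 2C 15,640.75; Unit G1 42,372.22.
Rounded to nearest $10: Unit 2A $29,390; Unit 2C $15,640; Unit G1 $42,370. Sum = $87,400.
No rounding difference to absorb.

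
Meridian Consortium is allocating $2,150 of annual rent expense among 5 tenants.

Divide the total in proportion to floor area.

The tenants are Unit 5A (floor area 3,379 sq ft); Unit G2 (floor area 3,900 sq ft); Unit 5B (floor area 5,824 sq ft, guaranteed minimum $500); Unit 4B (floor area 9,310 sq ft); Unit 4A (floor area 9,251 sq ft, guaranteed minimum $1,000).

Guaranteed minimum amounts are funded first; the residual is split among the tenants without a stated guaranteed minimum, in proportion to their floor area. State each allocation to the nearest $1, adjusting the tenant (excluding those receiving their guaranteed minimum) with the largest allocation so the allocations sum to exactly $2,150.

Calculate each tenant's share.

Guaranteed amounts: Unit 5B $500; Unit 4A $1,000. Residual $650.
Residual split over remaining floor area 16,589: Unit 5A 132.40 → $132; Unit G2 152.81 → $153; Unit 4B 364.79 → $365.

Unit 5A: $132 · Unit G2: $153 · Unit 5B: $500 · Unit 4B: $365 · Unit 4A: $1,000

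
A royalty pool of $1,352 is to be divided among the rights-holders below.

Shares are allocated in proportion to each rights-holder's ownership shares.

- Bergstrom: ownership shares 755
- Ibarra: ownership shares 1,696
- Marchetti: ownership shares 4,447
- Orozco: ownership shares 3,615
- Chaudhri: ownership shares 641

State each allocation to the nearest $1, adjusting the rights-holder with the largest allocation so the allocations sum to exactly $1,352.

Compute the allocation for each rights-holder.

Sum of ownership shares: 11,154.
Unrounded shares: Bergstrom 755/11,154 × $1,352 = 91.52; Ibarra 1,696/11,154 × $1,352 = 205.58; Marchetti 4,447/11,154 × $1,352 = 539.03; Orozco 3,615/11,154 × $1,352 = 438.18; Chaudhri 641/11,154 × $1,352 = 77.70.
At nearest $1: Bergstrom $92; Ibarra $206; Marchetti $539; Orozco $438; Chaudhri $78. Sum = $1,353.
Difference $1,352 − $1,353 = −$1 applied to largest allocation (Marchetti): Marchetti becomes $538.

Bergstrom: $92 | Ibarra: $206 | Marchetti: $538 | Orozco: $438 | Chaudhri: $78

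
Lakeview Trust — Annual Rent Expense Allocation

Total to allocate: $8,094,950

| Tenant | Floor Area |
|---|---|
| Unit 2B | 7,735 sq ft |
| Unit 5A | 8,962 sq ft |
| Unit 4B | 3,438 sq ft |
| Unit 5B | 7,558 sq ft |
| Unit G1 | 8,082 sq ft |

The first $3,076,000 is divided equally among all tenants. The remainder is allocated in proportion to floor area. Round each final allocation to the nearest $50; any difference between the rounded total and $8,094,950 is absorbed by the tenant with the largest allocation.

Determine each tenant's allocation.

First tranche $3,076,000 split equally: $615,200 each.
Remainder $5,018,950 by floor area (total 35,775): Unit 2B 1,085,159.42 → $1,085,150; Unit 5A 1,257,297.83 → $1,257,300; Unit 4B 482,324.25 → $482,300; Unit 5B 1,060,327.72 → $1,060,350; Unit G1 1,133,840.78 → $1,133,850.
Totals: Unit 2B $615,200 + $1,085,150 = $1,700,350; Unit 5A $615,200 + $1,257,300 = $1,872,500; Unit 4B $615,200 + $482,300 = $1,097,500; Unit 5B $615,200 + $1,060,350 = $1,675,550; Unit G1 $615,200 + $1,133,850 = $1,749,050.

Unit 2B: $1,700,350; Unit 5A: $1,872,500; Unit 4B: $1,097,500; Unit 5B: $1,675,550; Unit G1: $1,749,050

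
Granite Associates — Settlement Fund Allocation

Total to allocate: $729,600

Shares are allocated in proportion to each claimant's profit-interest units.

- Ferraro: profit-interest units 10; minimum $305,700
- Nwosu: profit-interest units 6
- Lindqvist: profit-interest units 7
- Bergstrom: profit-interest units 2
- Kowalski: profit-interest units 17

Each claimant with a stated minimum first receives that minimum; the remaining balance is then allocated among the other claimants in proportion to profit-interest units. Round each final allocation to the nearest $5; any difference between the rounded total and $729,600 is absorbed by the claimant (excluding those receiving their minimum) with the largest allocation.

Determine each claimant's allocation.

Ferraro: $305,700 | Nwosu: $79,480 | Lindqvist: $92,730 | Bergstrom: $26,495 | Kowalski: $225,195

Guaranteed amounts: Ferraro $305,700. Residual $423,900.
Residual split over remaining profit-interest units 32: Nwosu 79,481.25 → $79,480; Lindqvist 92,728.12 → $92,730; Bergstrom 26,493.75 → $26,495; Kowalski 225,196.88 → $225,195.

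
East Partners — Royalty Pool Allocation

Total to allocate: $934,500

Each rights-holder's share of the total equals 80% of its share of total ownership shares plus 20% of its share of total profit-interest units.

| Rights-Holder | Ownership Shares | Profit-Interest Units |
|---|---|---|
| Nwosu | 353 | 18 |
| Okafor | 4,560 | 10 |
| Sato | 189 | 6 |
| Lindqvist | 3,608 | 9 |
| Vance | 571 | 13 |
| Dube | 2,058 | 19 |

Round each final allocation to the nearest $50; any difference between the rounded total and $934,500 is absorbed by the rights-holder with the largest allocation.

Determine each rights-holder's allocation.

Nwosu: $68,150 | Okafor: $325,550 | Sato: $27,400 | Lindqvist: $260,300 | Vance: $70,050 | Dube: $183,050

Totals — ownership shares 11,339, profit-interest units 75.
Combined weights (80% ownership shares + 20% profit-interest units): Nwosu 0.0729; Okafor 0.3484; Sato 0.0293; Lindqvist 0.2786; Vance 0.0750; Dube 0.1959.
Unrounded shares: Nwosu 68,129.90; Okafor 325,568.73; Sato 27,413.10; Lindqvist 260,309.72; Vance 70,043.02; Dube 183,035.52.
Rounded to nearest $50: Nwosu $68,150; Okafor $325,550; Sato $27,400; Lindqvist $260,300; Vance $70,050; Dube $183,050. Sum = $934,500.
Rounded total matches; no reconciliation needed.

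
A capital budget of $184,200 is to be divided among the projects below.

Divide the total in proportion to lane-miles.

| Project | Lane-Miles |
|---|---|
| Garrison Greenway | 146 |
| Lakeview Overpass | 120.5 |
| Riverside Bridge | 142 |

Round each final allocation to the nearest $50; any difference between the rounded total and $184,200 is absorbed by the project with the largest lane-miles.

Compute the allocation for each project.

Sum of lane-miles: 408.5.
Pro-rata amounts: Garrison Greenway 146/408.5 × $184,200 = 65,834.03; Lakeview Overpass 120.5/408.5 × $184,200 = 54,335.62; Riverside Bridge 142/408.5 × $184,200 = 64,030.35.
Rounded to nearest $50: Garrison Greenway $65,850; Lakeview Overpass $54,350; Riverside Bridge $64,050. Sum = $184,250.
Difference $184,200 − $184,250 = −$50 applied to largest lane-miles (Garrison Greenway): Garrison Greenway becomes $65,800.

Garrison Greenway: $65,800 · Lakeview Overpass: $54,350 · Riverside Bridge: $64,050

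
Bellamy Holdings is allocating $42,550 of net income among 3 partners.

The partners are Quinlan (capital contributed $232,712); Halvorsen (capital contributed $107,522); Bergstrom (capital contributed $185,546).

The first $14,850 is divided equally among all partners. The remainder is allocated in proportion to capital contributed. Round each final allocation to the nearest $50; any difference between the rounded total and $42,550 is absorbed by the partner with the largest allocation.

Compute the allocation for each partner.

$14,850 shared equally gives $4,950 per partner.
Remainder $27,700 by capital contributed (total 525,780): Quinlan 12,260.11 → $12,250; Halvorsen 5,664.65 → $5,650; Bergstrom 9,775.24 → $9,800.
Totals: Quinlan $4,950 + $12,250 = $17,200; Halvorsen $4,950 + $5,650 = $10,600; Bergstrom $4,950 + $9,800 = $14,750.

Quinlan: $17,200 | Halvorsen: $10,600 | Bergstrom: $14,750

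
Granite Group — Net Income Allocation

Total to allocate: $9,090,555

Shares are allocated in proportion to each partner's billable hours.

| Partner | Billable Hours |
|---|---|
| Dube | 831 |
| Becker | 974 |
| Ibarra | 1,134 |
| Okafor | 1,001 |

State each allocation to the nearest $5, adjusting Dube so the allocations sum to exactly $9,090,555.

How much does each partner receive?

Sum of billable hours: 3,940.
Unrounded shares: Dube 831/3,940 × $9,090,555 = 1,917,322.64; Becker 974/3,940 × $9,090,555 = 2,247,259.03; Ibarra 1,134/3,940 × $9,090,555 = 2,616,418.62; Okafor 1,001/3,940 × $9,090,555 = 2,309,554.71.
At nearest $5: Dube $1,917,325; Becker $2,247,260; Ibarra $2,616,420; Okafor $2,309,555. Sum = $9,090,560.
Difference $9,090,555 − $9,090,560 = −$5 applied to Dube: Dube becomes $1,917,320.

Dube: $1,917,320 | Becker: $2,247,260 | Ibarra: $2,616,420 | Okafor: $2,309,555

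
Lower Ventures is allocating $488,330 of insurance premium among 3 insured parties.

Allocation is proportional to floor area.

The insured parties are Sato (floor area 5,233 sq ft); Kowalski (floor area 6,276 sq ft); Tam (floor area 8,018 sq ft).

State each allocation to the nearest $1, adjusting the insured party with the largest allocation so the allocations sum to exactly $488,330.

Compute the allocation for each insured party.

Sum of floor area: 19,527.
Raw shares: Sato 5,233/19,527 × $488,330 = 130,866.54; Kowalski 6,276/19,527 × $488,330 = 156,949.82; Tam 8,018/19,527 × $488,330 = 200,513.64.
After rounding ($1): Sato $130,867; Kowalski $156,950; Tam $200,514. Sum = $488,331.
Difference $488,330 − $488,331 = −$1 applied to largest allocation (Tam): Tam becomes $200,513.

Sato: $130,867 · Kowalski: $156,950 · Tam: $200,513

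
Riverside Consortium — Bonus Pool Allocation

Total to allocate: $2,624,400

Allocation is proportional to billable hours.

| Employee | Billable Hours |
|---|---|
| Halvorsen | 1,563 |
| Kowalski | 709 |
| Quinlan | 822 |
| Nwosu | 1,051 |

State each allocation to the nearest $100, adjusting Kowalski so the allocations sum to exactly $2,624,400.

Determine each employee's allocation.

Halvorsen: $989,600 · Kowalski: $449,000 · Quinlan: $520,400 · Nwosu: $665,400

Billable hours total: 4,145.
Proportional shares: Halvorsen 1,563/4,145 × $2,624,400 = 989,610.90; Kowalski 709/4,145 × $2,624,400 = 448,902.20; Quinlan 822/4,145 × $2,624,400 = 520,447.96; Nwosu 1,051/4,145 × $2,624,400 = 665,438.94.
Rounded to nearest $100: Halvorsen $989,600; Kowalski $448,900; Quinlan $520,400; Nwosu $665,400. Sum = $2,624,300.
Difference $2,624,400 − $2,624,300 = +$100 applied to Kowalski: Kowalski becomes $449,000.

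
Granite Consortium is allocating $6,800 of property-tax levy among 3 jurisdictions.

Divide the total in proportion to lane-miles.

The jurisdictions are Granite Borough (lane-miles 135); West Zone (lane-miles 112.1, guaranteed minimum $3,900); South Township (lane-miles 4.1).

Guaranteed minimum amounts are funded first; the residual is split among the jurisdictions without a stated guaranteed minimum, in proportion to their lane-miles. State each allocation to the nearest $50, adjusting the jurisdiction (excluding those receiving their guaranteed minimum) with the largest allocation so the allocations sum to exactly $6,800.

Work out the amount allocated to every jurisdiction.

Granite Borough: $2,800; West Zone: $3,900; South Township: $100

Fund the minimums — West Zone $3,900. Balance $2,900.
Balance split over remaining lane-miles 139.1: Granite Borough 2,814.52 → $2,800; South Township 85.48 → $100.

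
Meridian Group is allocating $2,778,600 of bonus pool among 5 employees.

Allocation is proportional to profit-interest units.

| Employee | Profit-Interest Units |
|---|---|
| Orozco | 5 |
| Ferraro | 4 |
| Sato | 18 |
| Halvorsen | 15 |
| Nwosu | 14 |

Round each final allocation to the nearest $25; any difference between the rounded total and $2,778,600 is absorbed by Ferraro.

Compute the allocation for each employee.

Profit-interest units total: 56.
Pro-rata amounts: Orozco 5/56 × $2,778,600 = 248,089.29; Ferraro 4/56 × $2,778,600 = 198,471.43; Sato 18/56 × $2,778,600 = 893,121.43; Halvorsen 15/56 × $2,778,600 = 744,267.86; Nwosu 14/56 × $2,778,600 = 694,650.00.
At nearest $25: Orozco $248,100; Ferraro $198,475; Sato $893,125; Halvorsen $744,275; Nwosu $694,650. Sum = $2,778,625.
Difference $2,778,600 − $2,778,625 = −$25 applied to Ferraro: Ferraro becomes $198,450.

Orozco: $248,100; Ferraro: $198,450; Sato: $893,125; Halvorsen: $744,275; Nwosu: $694,650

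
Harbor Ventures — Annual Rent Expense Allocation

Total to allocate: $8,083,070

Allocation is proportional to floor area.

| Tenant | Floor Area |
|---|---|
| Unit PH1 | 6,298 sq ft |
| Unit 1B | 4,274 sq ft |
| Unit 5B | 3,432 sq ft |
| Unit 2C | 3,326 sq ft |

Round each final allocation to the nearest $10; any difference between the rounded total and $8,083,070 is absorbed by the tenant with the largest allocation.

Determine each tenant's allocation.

Total floor area = 17,330.
Proportional shares: Unit PH1 6,298/17,330 × $8,083,070 = 2,937,517.30; Unit 1B 4,274/17,330 × $8,083,070 = 1,993,481.89; Unit 5B 3,432/17,330 × $8,083,070 = 1,600,755.70; Unit 2C 3,326/17,330 × $8,083,070 = 1,551,315.11.
After rounding ($10): Unit PH1 $2,937,520; Unit 1B $1,993,480; Unit 5B $1,600,760; Unit 2C $1,551,320. Sum = $8,083,080.
Difference $8,083,070 − $8,083,080 = −$10 applied to largest allocation (Unit PH1): Unit PH1 becomes $2,937,510.

Unit PH1: $2,937,510; Unit 1B: $1,993,480; Unit 5B: $1,600,760; Unit 2C: $1,551,320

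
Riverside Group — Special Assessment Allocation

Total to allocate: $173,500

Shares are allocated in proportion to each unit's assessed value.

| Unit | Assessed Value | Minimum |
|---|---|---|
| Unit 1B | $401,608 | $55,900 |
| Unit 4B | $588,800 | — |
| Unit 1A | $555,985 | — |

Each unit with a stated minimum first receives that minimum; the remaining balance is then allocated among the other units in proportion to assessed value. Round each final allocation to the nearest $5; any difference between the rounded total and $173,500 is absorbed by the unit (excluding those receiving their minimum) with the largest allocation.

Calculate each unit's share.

Unit 1B: $55,900 | Unit 4B: $60,485 | Unit 1A: $57,115

Fund the minimums — Unit 1B $55,900. Balance $117,600.
Balance split over remaining assessed value 1,144,785: Unit 4B 60,485.49 → $60,485; Unit 1A 57,114.51 → $57,115.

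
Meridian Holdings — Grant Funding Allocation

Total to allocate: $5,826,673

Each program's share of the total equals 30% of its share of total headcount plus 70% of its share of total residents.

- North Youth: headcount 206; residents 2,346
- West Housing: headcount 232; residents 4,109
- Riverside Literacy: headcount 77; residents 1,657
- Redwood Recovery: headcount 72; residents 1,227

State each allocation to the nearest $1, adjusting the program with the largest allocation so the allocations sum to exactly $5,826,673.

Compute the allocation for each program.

North Youth: $1,638,020 · West Housing: $2,485,408 · Riverside Literacy: $952,965 · Redwood Recovery: $750,280

Headcount total 587; residents total 9,339.
Combined weights (30% headcount + 70% residents): North Youth 0.2811; West Housing 0.4266; Riverside Literacy 0.1636; Redwood Recovery 0.1288.
Proportional shares: North Youth 1,638,019.53; West Housing 2,485,408.17; Riverside Literacy 952,965.38; Redwood Recovery 750,279.92.
Rounded to nearest $1: North Youth $1,638,020; West Housing $2,485,408; Riverside Literacy $952,965; Redwood Recovery $750,280. Sum = $5,826,673.
Sum already equals the total — no adjustment.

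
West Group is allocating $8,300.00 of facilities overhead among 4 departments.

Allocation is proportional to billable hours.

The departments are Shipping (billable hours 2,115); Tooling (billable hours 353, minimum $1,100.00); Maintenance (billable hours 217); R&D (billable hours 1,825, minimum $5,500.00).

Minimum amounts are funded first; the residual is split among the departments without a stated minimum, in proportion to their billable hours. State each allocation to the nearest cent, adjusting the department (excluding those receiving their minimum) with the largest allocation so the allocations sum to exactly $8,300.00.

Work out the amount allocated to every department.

Guaranteed amounts: Tooling $1,100.00; R&D $5,500.00. Remaining pool $1,700.00.
Remaining pool split over remaining billable hours 2,332: Shipping 1,541.8096 → $1,541.81; Maintenance 158.1904 → $158.19.

Shipping: $1,541.81 | Tooling: $1,100.00 | Maintenance: $158.19 | R&D: $5,500.00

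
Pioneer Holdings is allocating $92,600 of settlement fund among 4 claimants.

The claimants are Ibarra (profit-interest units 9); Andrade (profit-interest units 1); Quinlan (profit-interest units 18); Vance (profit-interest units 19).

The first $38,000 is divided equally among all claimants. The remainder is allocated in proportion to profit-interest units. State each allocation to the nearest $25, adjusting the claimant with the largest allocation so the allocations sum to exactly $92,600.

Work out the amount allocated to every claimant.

$38,000 shared equally gives $9,500 per claimant.
Remainder $54,600 by profit-interest units (total 47): Ibarra 10,455.32 → $10,450; Andrade 1,161.70 → $1,150; Quinlan 20,910.64 → $20,900; Vance 22,072.34 → $22,075.
Rounding difference +$25 on remainder applied to Vance.
Totals: Ibarra $9,500 + $10,450 = $19,950; Andrade $9,500 + $1,150 = $10,650; Quinlan $9,500 + $20,900 = $30,400; Vance $9,500 + $22,100 = $31,600.

Ibarra: $19,950 | Andrade: $10,650 | Quinlan: $30,400 | Vance: $31,600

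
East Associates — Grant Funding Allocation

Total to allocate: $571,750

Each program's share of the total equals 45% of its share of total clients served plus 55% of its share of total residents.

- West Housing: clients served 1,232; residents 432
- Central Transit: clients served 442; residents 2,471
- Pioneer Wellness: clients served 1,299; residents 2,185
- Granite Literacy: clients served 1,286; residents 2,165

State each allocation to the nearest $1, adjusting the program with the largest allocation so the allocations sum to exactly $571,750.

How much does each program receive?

West Housing: $93,155 | Central Transit: $133,835 | Pioneer Wellness: $173,206 | Granite Literacy: $171,554

Totals — clients served 4,259, residents 7,253.
Combined weights (45% clients served + 55% residents): West Housing 0.1629; Central Transit 0.2341; Pioneer Wellness 0.3029; Granite Literacy 0.3001.
Pro-rata amounts: West Housing 93,155.38; Central Transit 133,834.52; Pioneer Wellness 173,206.28; Granite Literacy 171,553.82.
After rounding ($1): West Housing $93,155; Central Transit $133,835; Pioneer Wellness $173,206; Granite Literacy $171,554. Sum = $571,750.
No rounding difference to absorb.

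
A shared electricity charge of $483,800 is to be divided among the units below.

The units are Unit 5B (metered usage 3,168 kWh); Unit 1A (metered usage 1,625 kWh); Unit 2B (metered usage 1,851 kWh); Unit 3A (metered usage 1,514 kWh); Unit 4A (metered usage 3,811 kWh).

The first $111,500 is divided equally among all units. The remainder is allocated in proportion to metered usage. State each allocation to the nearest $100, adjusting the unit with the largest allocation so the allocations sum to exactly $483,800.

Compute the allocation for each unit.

Unit 5B: $120,800 · Unit 1A: $72,800 · Unit 2B: $79,900 · Unit 3A: $69,400 · Unit 4A: $140,900

$111,500 shared equally gives $22,300 per unit.
Remainder $372,300 by metered usage (total 11,969): Unit 5B 98,541.77 → $98,500; Unit 1A 50,546.20 → $50,500; Unit 2B 57,576.01 → $57,600; Unit 3A 47,093.51 → $47,100; Unit 4A 118,542.51 → $118,500.
Rounding difference +$100 on remainder applied to Unit 4A.
Totals: Unit 5B $22,300 + $98,500 = $120,800; Unit 1A $22,300 + $50,500 = $72,800; Unit 2B $22,300 + $57,600 = $79,900; Unit 3A $22,300 + $47,100 = $69,400; Unit 4A $22,300 + $118,600 = $140,900.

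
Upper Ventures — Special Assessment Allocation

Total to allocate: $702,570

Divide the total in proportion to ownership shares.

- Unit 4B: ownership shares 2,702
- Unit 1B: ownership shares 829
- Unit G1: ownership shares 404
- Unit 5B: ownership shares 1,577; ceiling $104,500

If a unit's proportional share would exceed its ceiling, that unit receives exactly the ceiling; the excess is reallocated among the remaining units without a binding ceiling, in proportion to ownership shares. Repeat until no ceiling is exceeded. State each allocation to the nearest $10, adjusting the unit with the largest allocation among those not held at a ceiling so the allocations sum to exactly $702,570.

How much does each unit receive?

Unit 4B: $410,670 | Unit 1B: $126,000 | Unit G1: $61,400 | Unit 5B: $104,500

Total ownership shares = 5,512.
Proportional shares (ignoring caps): Unit 4B 344,402.06; Unit 1B 105,665.92; Unit G1 51,494.61; Unit 5B 201,007.42.
Held at cap: Unit 5B ($104,500); balance $598,070 reallocated over remaining ownership shares 3,935.
Remaining shares: Unit 4B 410,669.67 → $410,670; Unit 1B 125,997.47 → $126,000; Unit G1 61,402.87 → $61,400.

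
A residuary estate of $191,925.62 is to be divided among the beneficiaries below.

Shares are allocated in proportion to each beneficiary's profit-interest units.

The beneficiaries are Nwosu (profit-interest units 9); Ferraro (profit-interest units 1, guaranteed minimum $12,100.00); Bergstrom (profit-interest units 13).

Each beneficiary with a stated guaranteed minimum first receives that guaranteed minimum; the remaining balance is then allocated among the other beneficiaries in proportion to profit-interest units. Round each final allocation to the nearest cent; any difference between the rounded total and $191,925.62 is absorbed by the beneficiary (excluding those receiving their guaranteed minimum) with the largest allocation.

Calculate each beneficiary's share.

Minimums first: Ferraro $12,100.00. Residual $179,825.62.
Residual split over remaining profit-interest units 22: Nwosu 73,565.0264 → $73,565.03; Bergstrom 106,260.5936 → $106,260.59.

Nwosu: $73,565.03; Ferraro: $12,100.00; Bergstrom: $106,260.59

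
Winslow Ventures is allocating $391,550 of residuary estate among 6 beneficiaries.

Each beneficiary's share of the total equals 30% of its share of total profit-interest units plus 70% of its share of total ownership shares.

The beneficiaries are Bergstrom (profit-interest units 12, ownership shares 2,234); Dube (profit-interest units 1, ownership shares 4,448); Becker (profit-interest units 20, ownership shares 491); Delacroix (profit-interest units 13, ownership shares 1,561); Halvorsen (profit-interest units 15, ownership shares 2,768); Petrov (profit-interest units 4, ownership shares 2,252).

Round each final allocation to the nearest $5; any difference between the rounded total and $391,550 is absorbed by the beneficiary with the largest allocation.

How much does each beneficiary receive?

Totals — profit-interest units 65, ownership shares 13,754.
Combined weights (30% profit-interest units + 70% ownership shares): Bergstrom 0.1691; Dube 0.2310; Becker 0.1173; Delacroix 0.1394; Halvorsen 0.2101; Petrov 0.1331.
Proportional shares: Bergstrom 66,204.23; Dube 90,445.37; Becker 45,927.56; Delacroix 54,600.07; Halvorsen 82,267.06; Petrov 52,105.70.
After rounding ($5): Bergstrom $66,205; Dube $90,445; Becker $45,930; Delacroix $54,600; Halvorsen $82,265; Petrov $52,105. Sum = $391,550.
Rounded total matches; no reconciliation needed.

Bergstrom: $66,205 · Dube: $90,445 · Becker: $45,930 · Delacroix: $54,600 · Halvorsen: $82,265 · Petrov: $52,105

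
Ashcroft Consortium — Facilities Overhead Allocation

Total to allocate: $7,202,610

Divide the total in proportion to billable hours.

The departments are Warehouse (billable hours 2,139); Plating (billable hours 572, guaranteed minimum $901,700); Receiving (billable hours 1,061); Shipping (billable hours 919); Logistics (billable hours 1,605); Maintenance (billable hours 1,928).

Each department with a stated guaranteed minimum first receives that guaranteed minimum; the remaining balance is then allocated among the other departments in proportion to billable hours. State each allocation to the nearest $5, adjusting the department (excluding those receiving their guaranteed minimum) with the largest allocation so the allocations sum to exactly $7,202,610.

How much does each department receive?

Minimums first: Plating $901,700. Remaining pool $6,300,910.
Remaining pool split over remaining billable hours 7,652: Warehouse 1,761,323.38 → $1,761,325; Receiving 873,662.51 → $873,665; Shipping 756,735.01 → $756,735; Logistics 1,321,610.11 → $1,321,610; Maintenance 1,587,579.00 → $1,587,580.
Rounding difference −$5 applied to Warehouse → $1,761,320.

Warehouse: $1,761,320 | Plating: $901,700 | Receiving: $873,665 | Shipping: $756,735 | Logistics: $1,321,610 | Maintenance: $1,587,580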